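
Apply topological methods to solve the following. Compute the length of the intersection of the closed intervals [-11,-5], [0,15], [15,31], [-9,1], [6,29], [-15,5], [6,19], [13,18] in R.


Intersection = [max(a_i), min(b_i)] = [15, -5].
Since 15 > -5, the intersection is empty.
Length = 0

0


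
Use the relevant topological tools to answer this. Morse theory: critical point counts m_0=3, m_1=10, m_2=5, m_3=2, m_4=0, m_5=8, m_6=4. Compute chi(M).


Morse theory: chi(M) = sum_k (-1)^k m_k where m_k = #(index-k critical points).
= (3) + (-10) + (5) + (-2) + (0) + (-8) + (4) = -8

-8


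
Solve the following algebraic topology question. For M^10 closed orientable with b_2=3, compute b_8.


Poincare duality for closed orientable n-manifolds: b_k = b_{n-k}.
Here n = 10, so b_8 = b_2 = 3

3


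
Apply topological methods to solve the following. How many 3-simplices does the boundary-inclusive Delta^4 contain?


Delta^4 has 4+1 vertices. A 3-face is a choice of 3+1 vertices.
f_3 = C(4+1, 3+1) = C(5,4) = 5

5


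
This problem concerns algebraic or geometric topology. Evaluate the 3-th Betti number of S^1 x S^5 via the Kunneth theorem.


Each S^d has Poincare polynomial 1 + t^d.
The product S^1 x S^5 has Poincare polynomial prod(1+t^d_i).
Expanding: b_0=1, b_1=1, b_5=1, b_6=1.
b_3 = 0

0


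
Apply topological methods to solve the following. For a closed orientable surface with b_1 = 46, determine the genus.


For a closed orientable surface: b_1 = 2g.
46 = 2g
g = 46 / 2 = 23

23


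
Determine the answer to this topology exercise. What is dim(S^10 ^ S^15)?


S^m ^ S^n = S^{m+n}.
k = 10 + 15 = 25

25


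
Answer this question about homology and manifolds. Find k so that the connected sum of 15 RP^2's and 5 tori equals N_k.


Since a >= 1, the sum is non-orientable; each T^2 can be replaced by RP^2 # RP^2 (since T^2#RP^2 = 3RP^2).
Total crosscaps k = 15 + 2*5 = 25.
Check via chi: chi = 15*1 + 5*0 - (15+5-1)*2 = -23 = 2 - k = -23. Consistent.

25


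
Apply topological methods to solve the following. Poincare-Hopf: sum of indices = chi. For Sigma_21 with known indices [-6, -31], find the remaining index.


Poincare-Hopf: sum of indices = chi(M).
chi(Sigma_21) = 2 - 2*21 = -40.
Sum of known indices = -37.
x = chi - (sum known) = -40 - (-37) = -3

-3


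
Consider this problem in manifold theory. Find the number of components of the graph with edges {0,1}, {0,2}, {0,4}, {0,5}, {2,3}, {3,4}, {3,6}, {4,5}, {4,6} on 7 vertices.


Run DFS/union-find over 7 vertices.
V = 7, E = 9.
Number of components = 1

1


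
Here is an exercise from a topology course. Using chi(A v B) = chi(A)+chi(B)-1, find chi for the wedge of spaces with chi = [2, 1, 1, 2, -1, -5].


chi(A v B) = chi(A) + chi(B) - 1 (one point identified).
For 6 spaces: chi = (sum chi_i) - (6 - 1).
sum = 0; chi = 0 - 5 = -5

-5


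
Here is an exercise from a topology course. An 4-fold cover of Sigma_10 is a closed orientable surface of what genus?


For an n-sheeted cover: chi(E) = n * chi(B).
chi(Sigma_10) = 2 - 2*10 = -18.
chi(E) = 4 * (-18) = -72.
genus(E) = (2 - chi(E))/2 = (2 - (-72))/2 = 74/2 = 37

37


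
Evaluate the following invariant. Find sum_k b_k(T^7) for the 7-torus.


b_k(T^7) = C(7,k), so the sum over k is sum_k C(7,k) = 2^7.
Total = 2^7 = 128

128


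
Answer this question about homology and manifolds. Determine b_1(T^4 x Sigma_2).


pi_1(A x B) = pi_1(A) x pi_1(B); rank of abelianization = b_1.
b_1(T^4) = 4, b_1(Sigma_2) = 2*2 = 4.
b_1(product) = 4 + 4 = 8

8


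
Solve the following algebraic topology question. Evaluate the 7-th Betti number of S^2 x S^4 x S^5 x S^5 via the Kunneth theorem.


Each S^d has Poincare polynomial 1 + t^d.
The product S^2 x S^4 x S^5 x S^5 has Poincare polynomial prod(1+t^d_i).
Expanding: b_0=1, b_2=1, b_4=1, b_5=2, b_6=1, b_7=2, b_9=2, b_10=1, b_11=2, b_12=1, b_14=1, b_16=1.
b_7 = 2

2


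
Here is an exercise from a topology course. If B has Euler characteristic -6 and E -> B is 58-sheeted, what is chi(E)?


For a finite covering: chi(E) = (number of sheets) * chi(B).
chi(E) = 58 * (-6) = -348

-348


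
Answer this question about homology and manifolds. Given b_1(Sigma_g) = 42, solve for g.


For a closed orientable surface: b_1 = 2g.
42 = 2g
g = 42 / 2 = 21

21


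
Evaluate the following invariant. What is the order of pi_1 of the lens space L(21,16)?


pi_1(L(p,q)) = Z/pZ for any q coprime to p.
|pi_1(L(21,16))| = 21

21


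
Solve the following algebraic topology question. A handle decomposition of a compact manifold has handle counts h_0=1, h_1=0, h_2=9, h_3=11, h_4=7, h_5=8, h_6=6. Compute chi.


Handles of index k contribute (-1)^k to chi (same as CW cells).
chi = (1) + (0) + (9) + (-11) + (7) + (-8) + (6) = 4

4


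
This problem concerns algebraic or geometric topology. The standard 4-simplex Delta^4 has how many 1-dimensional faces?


Delta^4 has 4+1 vertices. A 1-face is a choice of 1+1 vertices.
f_1 = C(4+1, 1+1) = C(5,2) = 10

10


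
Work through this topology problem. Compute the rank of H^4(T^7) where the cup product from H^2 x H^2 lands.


Cup product: H^p x H^q -> H^{p+q}; here p+q = 2+2 = 4.
rank H^k(T^n) = C(n,k).
C(7,4) = 35

35


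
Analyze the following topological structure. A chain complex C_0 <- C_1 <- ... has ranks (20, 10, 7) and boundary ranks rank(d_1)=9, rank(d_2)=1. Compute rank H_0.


rank H_k = rank(ker d_k) - rank(im d_{k+1}).
rank(ker d_0) = rank(C_0) - rank(d_0) = 20 - 0 = 20.
rank(im d_{0+1}) = 9.
rank H_0 = 20 - 9 = 11

11


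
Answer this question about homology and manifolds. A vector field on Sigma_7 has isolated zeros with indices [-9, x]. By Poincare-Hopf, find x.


Poincare-Hopf: sum of indices = chi(M).
chi(Sigma_7) = 2 - 2*7 = -12.
Sum of known indices = -9.
x = chi - (sum known) = -12 - (-9) = -3

-3


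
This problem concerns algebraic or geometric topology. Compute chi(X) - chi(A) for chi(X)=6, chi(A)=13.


Relative Euler characteristic: chi(X, A) = chi(X) - chi(A).
= 6 - (13) = -7

-7


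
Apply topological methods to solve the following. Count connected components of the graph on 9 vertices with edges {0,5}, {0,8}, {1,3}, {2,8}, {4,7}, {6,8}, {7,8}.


Run DFS/union-find over 9 vertices.
V = 9, E = 7.
Number of components = 2

2


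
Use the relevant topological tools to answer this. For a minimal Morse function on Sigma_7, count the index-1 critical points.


A perfect Morse function has m_k = b_k.
For Sigma_7: b_0=1, b_1=2g=14, b_2=1.
Saddles m_1 = 2g = 14

14


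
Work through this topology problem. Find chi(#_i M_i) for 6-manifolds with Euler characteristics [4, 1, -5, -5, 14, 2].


For n-manifolds: chi(A#B) = chi(A) + chi(B) - chi(S^6).
chi(S^6) = 1 + (-1)^6 = 2.
chi(#) = (sum chi_i) - (6-1)*chi(S^6) = 11 - 5*2 = 1

1


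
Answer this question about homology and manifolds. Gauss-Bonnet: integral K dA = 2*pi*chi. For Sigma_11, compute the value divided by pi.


Gauss-Bonnet: integral K dA = 2*pi*chi(M).
chi(Sigma_11) = 2 - 2*11 = -20.
(integral K dA)/pi = 2*chi = 2*(-20) = -40

-40


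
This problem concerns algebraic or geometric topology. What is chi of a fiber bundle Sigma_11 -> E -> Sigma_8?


For a fiber bundle F -> E -> B (with CW structure): chi(E) = chi(B) * chi(F).
chi(Sigma_8) = -14, chi(Sigma_11) = -20.
chi(E) = (-14) * (-20) = 280

280


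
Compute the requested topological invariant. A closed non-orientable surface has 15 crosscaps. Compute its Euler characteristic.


For a non-orientable closed surface with k crosscaps: chi = 2 - k.
Here k = 15.
chi = 2 - 15 = -13

-13


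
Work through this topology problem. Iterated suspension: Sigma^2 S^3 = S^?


Each suspension raises dimension by 1: Sigma S^n = S^{n+1}.
Sigma^2 S^3 = S^{3+2} = S^5

5


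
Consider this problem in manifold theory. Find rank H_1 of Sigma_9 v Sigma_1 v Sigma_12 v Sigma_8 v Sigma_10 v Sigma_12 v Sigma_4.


For a wedge X v Y: reduced H_k(X v Y) = H_k(X) + H_k(Y).
Each Sigma_g contributes b_1 = 2g.
b_1 = 18 + 2 + 24 + 16 + 20 + 24 + 8 = 112

112


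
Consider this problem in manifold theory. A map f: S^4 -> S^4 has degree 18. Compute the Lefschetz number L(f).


On S^4: L(f) = tr(f_0*) + (-1)^4 tr(f_4*) = 1 + (-1)^4 * deg(f).
L(f) = 1 + (-1)^4 * 18 = 1 + 18 = 19

19


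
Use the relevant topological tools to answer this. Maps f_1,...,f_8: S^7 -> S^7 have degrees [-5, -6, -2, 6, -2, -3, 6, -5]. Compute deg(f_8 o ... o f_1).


Degree is multiplicative: deg(composition) = product of degrees.
= (-5) * (-6) * (-2) * (6) * (-2) * (-3) * (6) * (-5) = 64800

64800


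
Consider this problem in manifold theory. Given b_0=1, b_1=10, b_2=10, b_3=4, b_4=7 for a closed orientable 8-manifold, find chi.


By Poincare duality b_k = b_{8-k}, so full Betti numbers: b_0=1, b_1=10, b_2=10, b_3=4, b_4=7, b_5=4, b_6=10, b_7=10, b_8=1.
chi = sum (-1)^k b_k = 1

1


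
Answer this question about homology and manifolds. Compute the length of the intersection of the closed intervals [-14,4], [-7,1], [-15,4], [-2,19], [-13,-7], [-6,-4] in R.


Intersection = [max(a_i), min(b_i)] = [-2, -7].
Since -2 > -7, the intersection is empty.
Length = 0

0


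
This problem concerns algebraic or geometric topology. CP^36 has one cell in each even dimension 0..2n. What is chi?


CP^36 has one cell in each even dimension 0, 2, ..., 2*36 (36+1 cells total).
All cells are even-dimensional, so chi = number of cells.
chi = 36 + 1 = 37

37


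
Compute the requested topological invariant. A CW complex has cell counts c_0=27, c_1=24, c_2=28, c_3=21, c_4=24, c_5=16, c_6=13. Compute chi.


chi = sum_k (-1)^k c_k.
= (-1)^0*27 + (-1)^1*24 + (-1)^2*28 + (-1)^3*21 + (-1)^4*24 + (-1)^5*16 + (-1)^6*13
= (27) + (-24) + (28) + (-21) + (24) + (-16) + (13)
= 31

31


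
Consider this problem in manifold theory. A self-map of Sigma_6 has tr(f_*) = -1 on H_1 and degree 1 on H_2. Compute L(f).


L(f) = tr(f_0*) - tr(f_1*) + tr(f_2*).
= 1 - (-1) + (1)
= 3

3


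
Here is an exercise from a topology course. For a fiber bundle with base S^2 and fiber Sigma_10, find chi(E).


chi(S^2) = 2 (n even), chi(Sigma_10) = 2 - 2*10 = -18.
chi(E) = 2 * (-18) = -36

-36


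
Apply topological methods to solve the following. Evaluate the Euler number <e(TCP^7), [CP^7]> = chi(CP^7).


For any closed oriented manifold, <e(TM),[M]> = chi(M).
chi(CP^7) = 7+1 = 8

8


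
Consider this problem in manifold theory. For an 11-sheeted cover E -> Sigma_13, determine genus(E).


For an n-sheeted cover: chi(E) = n * chi(B).
chi(Sigma_13) = 2 - 2*13 = -24.
chi(E) = 11 * (-24) = -264.
genus(E) = (2 - chi(E))/2 = (2 - (-264))/2 = 266/2 = 133

133


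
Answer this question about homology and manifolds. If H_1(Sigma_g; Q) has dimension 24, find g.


For a closed orientable surface: b_1 = 2g.
24 = 2g
g = 24 / 2 = 12

12


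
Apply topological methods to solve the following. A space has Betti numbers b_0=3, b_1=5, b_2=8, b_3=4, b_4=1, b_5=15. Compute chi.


chi = sum_k (-1)^k b_k.
= (3) + (-5) + (8) + (-4) + (1) + (-15)
= -12

-12


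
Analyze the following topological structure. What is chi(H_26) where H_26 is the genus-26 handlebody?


A genus-g handlebody deformation retracts to a wedge of g circles.
chi(vee_g S^1) = 1 - g.
chi(H_26) = 1 - 26 = -25

-25


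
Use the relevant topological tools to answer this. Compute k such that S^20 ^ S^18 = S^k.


S^m ^ S^n = S^{m+n}.
k = 20 + 18 = 38

38


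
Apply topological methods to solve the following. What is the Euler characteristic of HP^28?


HP^28 has one cell in each dimension 0, 4, ..., 4*28 (28+1 cells, all even-dim).
chi = 28 + 1 = 29

29


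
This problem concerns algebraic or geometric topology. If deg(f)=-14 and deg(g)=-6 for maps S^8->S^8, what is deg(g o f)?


Degree is multiplicative under composition: deg(g o f) = deg(g) * deg(f).
= -6 * -14 = 84

84


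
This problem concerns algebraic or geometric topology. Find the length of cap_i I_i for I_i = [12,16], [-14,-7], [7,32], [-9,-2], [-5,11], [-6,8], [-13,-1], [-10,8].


Intersection = [max(a_i), min(b_i)] = [12, -7].
Since 12 > -7, the intersection is empty.
Length = 0

0


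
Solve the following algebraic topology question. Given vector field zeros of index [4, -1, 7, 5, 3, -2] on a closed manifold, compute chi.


Poincare-Hopf: chi(M) = sum of indices of zeros.
chi = (4) + (-1) + (7) + (5) + (3) + (-2) = 16

16


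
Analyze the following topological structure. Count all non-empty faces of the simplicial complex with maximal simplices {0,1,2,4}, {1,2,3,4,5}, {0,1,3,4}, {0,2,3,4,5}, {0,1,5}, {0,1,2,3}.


Each maximal simplex on m vertices has 2^m - 1 nonempty faces.
Take the union (dedupe shared faces).
Total distinct faces = 55

55


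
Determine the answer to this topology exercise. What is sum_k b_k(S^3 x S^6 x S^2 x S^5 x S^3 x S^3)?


Total Betti number is multiplicative under products.
Each S^d (d>=1) has total Betti number 2.
There are 6 sphere factors.
Total = 2^6 = 64

64


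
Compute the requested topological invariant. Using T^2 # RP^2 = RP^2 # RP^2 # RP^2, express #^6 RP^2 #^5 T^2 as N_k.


Since a >= 1, the sum is non-orientable; each T^2 can be replaced by RP^2 # RP^2 (since T^2#RP^2 = 3RP^2).
Total crosscaps k = 6 + 2*5 = 16.
Check via chi: chi = 6*1 + 5*0 - (6+5-1)*2 = -14 = 2 - k = -14. Consistent.

16


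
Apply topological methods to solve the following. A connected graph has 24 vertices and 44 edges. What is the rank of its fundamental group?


For a connected graph: rank(pi_1) = b_1 = E - V + 1 = 1 - chi.
chi = V - E = 24 - 44 = -20.
rank = 1 - (-20) = 44 - 24 + 1 = 21

21


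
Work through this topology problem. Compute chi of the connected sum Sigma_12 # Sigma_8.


chi(Sigma_12) = 2 - 2*12 = -22
chi(Sigma_8) = 2 - 2*8 = -14
For surfaces: chi(A#B) = chi(A) + chi(B) - 2.
chi = -22 + -14 - 2 = -38

-38


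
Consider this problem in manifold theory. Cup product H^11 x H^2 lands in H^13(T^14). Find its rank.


Cup product: H^p x H^q -> H^{p+q}; here p+q = 11+2 = 13.
rank H^k(T^n) = C(n,k).
C(14,13) = 14

14


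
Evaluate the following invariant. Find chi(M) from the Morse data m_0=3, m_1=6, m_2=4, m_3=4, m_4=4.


Morse theory: chi(M) = sum_k (-1)^k m_k where m_k = #(index-k critical points).
= (3) + (-6) + (4) + (-4) + (4) = 1

1


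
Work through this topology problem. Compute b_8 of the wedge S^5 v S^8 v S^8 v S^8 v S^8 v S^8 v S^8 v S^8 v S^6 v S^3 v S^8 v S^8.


For a wedge of spheres, H_k (k>0) is free on one generator per sphere of dimension k.
Spheres of dimension 8: count = 9.
b_8 = 9

9


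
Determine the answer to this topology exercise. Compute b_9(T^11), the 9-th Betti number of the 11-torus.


By the Kunneth formula, b_k(T^n) = C(n,k).
b_9(T^11) = C(11,9).
C(11,9) = 11!/(9!*2!) = 55

55


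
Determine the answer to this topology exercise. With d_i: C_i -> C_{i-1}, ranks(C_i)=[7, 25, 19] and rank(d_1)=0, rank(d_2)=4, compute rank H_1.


rank H_k = rank(ker d_k) - rank(im d_{k+1}).
rank(ker d_1) = rank(C_1) - rank(d_1) = 25 - 0 = 25.
rank(im d_{1+1}) = 4.
rank H_1 = 25 - 4 = 21

21


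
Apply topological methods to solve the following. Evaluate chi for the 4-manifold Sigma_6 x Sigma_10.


chi(Sigma_6) = 2 - 2*6 = -10
chi(Sigma_10) = 2 - 2*10 = -18
chi(product) = (-10) * (-18) = 180

180


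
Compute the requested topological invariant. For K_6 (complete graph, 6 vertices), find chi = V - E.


K_6: V = 6, E = C(6,2) = 15.
chi = V - E = 6 - 15 = -9

-9


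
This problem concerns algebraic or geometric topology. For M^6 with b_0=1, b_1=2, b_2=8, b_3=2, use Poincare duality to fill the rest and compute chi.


By Poincare duality b_k = b_{6-k}, so full Betti numbers: b_0=1, b_1=2, b_2=8, b_3=2, b_4=8, b_5=2, b_6=1.
chi = sum (-1)^k b_k = 12

12


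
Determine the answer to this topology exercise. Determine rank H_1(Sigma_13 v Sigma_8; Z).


For a wedge: H_1(A v B) = H_1(A) + H_1(B).
b_1(Sigma_13) = 26, b_1(Sigma_8) = 16.
b_1 = 26 + 16 = 42

42


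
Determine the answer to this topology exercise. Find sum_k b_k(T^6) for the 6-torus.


b_k(T^6) = C(6,k), so the sum over k is sum_k C(6,k) = 2^6.
Total = 2^6 = 64

64


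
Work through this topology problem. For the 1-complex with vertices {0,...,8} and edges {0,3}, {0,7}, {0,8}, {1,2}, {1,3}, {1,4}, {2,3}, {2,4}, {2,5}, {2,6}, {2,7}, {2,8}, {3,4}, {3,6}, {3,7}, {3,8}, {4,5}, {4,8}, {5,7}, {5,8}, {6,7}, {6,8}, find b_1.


b_1 = E - V + (number of components).
E = 22, V = 9, components = 1.
b_1 = 22 - 9 + 1 = 14

14


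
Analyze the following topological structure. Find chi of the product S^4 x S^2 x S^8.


chi is multiplicative: chi(X x Y) = chi(X) chi(Y).
Each even-dim sphere has chi = 2. There are 3 factors.
chi = 2^3 = 8

8


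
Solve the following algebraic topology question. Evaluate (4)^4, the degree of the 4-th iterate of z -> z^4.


deg(f) = 4. Degree is multiplicative: deg(f^4) = (deg f)^4.
deg(f^4) = (4)^4 = 256

256


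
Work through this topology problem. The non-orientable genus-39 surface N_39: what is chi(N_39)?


For a non-orientable closed surface with k crosscaps: chi = 2 - k.
Here k = 39.
chi = 2 - 39 = -37

-37


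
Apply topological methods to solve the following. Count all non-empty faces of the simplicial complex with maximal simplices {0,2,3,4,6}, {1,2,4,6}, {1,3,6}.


Each maximal simplex on m vertices has 2^m - 1 nonempty faces.
Take the union (dedupe shared faces).
Total distinct faces = 41

41


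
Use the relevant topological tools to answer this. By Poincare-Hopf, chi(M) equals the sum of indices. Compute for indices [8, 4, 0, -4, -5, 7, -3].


Poincare-Hopf: chi(M) = sum of indices of zeros.
chi = (8) + (4) + (0) + (-4) + (-5) + (7) + (-3) = 7

7


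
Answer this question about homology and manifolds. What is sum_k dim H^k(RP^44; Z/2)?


H^k(RP^44; Z/2) = Z/2 for each 0 <= k <= 44.
Total dimension = 44 + 1 = 45

45


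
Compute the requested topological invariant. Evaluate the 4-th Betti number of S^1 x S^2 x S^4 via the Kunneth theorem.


Each S^d has Poincare polynomial 1 + t^d.
The product S^1 x S^2 x S^4 has Poincare polynomial prod(1+t^d_i).
Expanding: b_0=1, b_1=1, b_2=1, b_3=1, b_4=1, b_5=1, b_6=1, b_7=1.
b_4 = 1

1


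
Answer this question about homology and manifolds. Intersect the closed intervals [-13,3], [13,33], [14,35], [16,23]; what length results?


Intersection = [max(a_i), min(b_i)] = [16, 3].
Since 16 > 3, the intersection is empty.
Length = 0

0


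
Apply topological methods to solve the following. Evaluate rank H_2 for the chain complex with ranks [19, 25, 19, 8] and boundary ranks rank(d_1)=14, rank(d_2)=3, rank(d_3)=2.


rank H_k = rank(ker d_k) - rank(im d_{k+1}).
rank(ker d_2) = rank(C_2) - rank(d_2) = 19 - 3 = 16.
rank(im d_{2+1}) = 2.
rank H_2 = 16 - 2 = 14

14


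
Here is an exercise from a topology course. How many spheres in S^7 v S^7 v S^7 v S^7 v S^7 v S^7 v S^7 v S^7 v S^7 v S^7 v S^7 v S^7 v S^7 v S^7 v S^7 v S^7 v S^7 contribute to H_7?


For a wedge of spheres, H_k (k>0) is free on one generator per sphere of dimension k.
Spheres of dimension 7: count = 17.
b_7 = 17

17


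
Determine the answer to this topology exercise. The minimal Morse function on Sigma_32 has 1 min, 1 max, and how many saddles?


A perfect Morse function has m_k = b_k.
For Sigma_32: b_0=1, b_1=2g=64, b_2=1.
Saddles m_1 = 2g = 64

64


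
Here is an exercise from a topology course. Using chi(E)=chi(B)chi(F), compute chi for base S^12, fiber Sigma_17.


chi(S^12) = 2 (n even), chi(Sigma_17) = 2 - 2*17 = -32.
chi(E) = 2 * (-32) = -64

-64


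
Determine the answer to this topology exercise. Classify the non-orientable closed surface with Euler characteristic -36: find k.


chi = 2 - k for closed non-orientable surfaces with k crosscaps.
-36 = 2 - k
k = 2 - (-36) = 38

38


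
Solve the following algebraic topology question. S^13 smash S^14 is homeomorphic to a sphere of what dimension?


S^m ^ S^n = S^{m+n}.
k = 13 + 14 = 27

27


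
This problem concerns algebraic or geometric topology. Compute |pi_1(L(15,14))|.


pi_1(L(p,q)) = Z/pZ for any q coprime to p.
|pi_1(L(15,14))| = 15

15


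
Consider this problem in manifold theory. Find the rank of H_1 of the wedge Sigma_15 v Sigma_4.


For a wedge: H_1(A v B) = H_1(A) + H_1(B).
b_1(Sigma_15) = 30, b_1(Sigma_4) = 8.
b_1 = 30 + 8 = 38

38


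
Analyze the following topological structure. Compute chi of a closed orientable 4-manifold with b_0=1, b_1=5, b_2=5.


By Poincare duality b_k = b_{4-k}, so full Betti numbers: b_0=1, b_1=5, b_2=5, b_3=5, b_4=1.
chi = sum (-1)^k b_k = -3

-3


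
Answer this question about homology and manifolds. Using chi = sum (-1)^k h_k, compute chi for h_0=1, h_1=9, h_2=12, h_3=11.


Handles of index k contribute (-1)^k to chi (same as CW cells).
chi = (1) + (-9) + (12) + (-11) = -7

-7


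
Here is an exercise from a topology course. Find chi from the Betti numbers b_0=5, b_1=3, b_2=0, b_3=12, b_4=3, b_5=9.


chi = sum_k (-1)^k b_k.
= (5) + (-3) + (0) + (-12) + (3) + (-9)
= -16

-16


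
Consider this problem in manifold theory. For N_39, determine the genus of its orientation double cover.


chi(N_39) = 2 - 39 = -37.
Double cover: chi(Sigma_g) = 2 * chi(N_39) = 2*(-37) = -74.
2 - 2g = -74, so g = (2 - (-74))/2 = 76/2 = 38

38


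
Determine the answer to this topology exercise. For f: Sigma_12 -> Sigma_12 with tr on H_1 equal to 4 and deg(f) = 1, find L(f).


L(f) = tr(f_0*) - tr(f_1*) + tr(f_2*).
= 1 - (4) + (1)
= -2

-2


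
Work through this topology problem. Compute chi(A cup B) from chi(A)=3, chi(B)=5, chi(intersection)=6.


chi(A cup B) = chi(A) + chi(B) - chi(A cap B)
= 3 + (5) - (6)
= 2

2


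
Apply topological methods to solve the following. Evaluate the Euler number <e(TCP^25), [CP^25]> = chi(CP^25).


For any closed oriented manifold, <e(TM),[M]> = chi(M).
chi(CP^25) = 25+1 = 26

26


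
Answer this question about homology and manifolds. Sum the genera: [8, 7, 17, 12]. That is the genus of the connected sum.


Genus is additive under connected sum of orientable surfaces.
g = 8 + 7 + 17 + 12 = 44

44


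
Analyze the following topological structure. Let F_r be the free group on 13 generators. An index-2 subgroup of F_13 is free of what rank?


Nielsen-Schreier: an index-n subgroup of F_r is free of rank 1 + n(r-1).
Equivalently: chi(cover) = n*chi(base); chi(vee_r S^1) = 1 - 13 = -12.
chi(E) = 2*(-12) = -24; rank = 1 - chi(E) = 1 - (-24) = 25.
rank = 1 + 2*(13-1) = 1 + 24 = 25

25


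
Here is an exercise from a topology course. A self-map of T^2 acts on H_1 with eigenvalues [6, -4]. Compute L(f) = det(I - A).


For a torus self-map: L(f) = det(I - A) where A acts on H_1.
L(f) = (1-6) * (1--4) = -5 * 5 = -25

-25


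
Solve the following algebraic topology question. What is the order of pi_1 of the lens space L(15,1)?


pi_1(L(p,q)) = Z/pZ for any q coprime to p.
|pi_1(L(15,1))| = 15

15


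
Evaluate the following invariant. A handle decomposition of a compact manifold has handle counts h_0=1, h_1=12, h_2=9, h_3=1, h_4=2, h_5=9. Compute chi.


Handles of index k contribute (-1)^k to chi (same as CW cells).
chi = (1) + (-12) + (9) + (-1) + (2) + (-9) = -10

-10


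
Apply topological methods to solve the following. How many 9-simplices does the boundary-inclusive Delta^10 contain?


Delta^10 has 10+1 vertices. A 9-face is a choice of 9+1 vertices.
f_9 = C(10+1, 9+1) = C(11,10) = 11

11


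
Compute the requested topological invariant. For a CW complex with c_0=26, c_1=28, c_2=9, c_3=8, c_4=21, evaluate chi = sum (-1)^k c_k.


chi = sum_k (-1)^k c_k.
= (-1)^0*26 + (-1)^1*28 + (-1)^2*9 + (-1)^3*8 + (-1)^4*21
= (26) + (-28) + (9) + (-8) + (21)
= 20

20


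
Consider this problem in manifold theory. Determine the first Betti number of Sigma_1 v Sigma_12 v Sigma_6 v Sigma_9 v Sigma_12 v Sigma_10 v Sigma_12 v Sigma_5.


For a wedge X v Y: reduced H_k(X v Y) = H_k(X) + H_k(Y).
Each Sigma_g contributes b_1 = 2g.
b_1 = 2 + 24 + 12 + 18 + 24 + 20 + 24 + 10 = 134

134


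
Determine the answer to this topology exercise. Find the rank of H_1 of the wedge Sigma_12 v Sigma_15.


For a wedge: H_1(A v B) = H_1(A) + H_1(B).
b_1(Sigma_12) = 24, b_1(Sigma_15) = 30.
b_1 = 24 + 30 = 54

54


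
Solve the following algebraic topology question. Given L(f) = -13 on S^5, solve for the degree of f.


L(f) = 1 + (-1)^5 deg(f) on S^5.
-13 = 1 + (-1)^5 * deg(f)
(-1)^5 * deg(f) = -14
deg(f) = 14

14


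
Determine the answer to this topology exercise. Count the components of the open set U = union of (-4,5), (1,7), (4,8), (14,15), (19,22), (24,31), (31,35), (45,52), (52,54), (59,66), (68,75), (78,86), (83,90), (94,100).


Sort and merge overlapping open intervals.
Merged: (-4,8), (14,15), (19,22), (24,31), (31,35), (45,52), (52,54), (59,66), (68,75), (78,90), (94,100).
Number of components = 11

11


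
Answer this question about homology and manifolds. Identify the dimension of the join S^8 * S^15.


Join of spheres: S^m * S^n = S^{m+n+1}.
dim = 8 + 15 + 1 = 24

24


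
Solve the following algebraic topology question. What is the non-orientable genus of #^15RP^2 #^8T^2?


Since a >= 1, the sum is non-orientable; each T^2 can be replaced by RP^2 # RP^2 (since T^2#RP^2 = 3RP^2).
Total crosscaps k = 15 + 2*8 = 31.
Check via chi: chi = 15*1 + 8*0 - (15+8-1)*2 = -29 = 2 - k = -29. Consistent.

31


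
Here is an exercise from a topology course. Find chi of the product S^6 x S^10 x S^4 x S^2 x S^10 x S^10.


chi is multiplicative: chi(X x Y) = chi(X) chi(Y).
Each even-dim sphere has chi = 2. There are 6 factors.
chi = 2^6 = 64

64


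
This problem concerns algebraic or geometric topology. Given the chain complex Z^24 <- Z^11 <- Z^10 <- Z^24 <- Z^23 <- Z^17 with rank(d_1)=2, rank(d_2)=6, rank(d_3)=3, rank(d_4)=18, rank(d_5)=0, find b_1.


rank H_k = rank(ker d_k) - rank(im d_{k+1}).
rank(ker d_1) = rank(C_1) - rank(d_1) = 11 - 2 = 9.
rank(im d_{1+1}) = 6.
rank H_1 = 9 - 6 = 3

3


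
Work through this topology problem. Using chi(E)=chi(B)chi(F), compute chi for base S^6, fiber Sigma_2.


chi(S^6) = 2 (n even), chi(Sigma_2) = 2 - 2*2 = -2.
chi(E) = 2 * (-2) = -4

-4


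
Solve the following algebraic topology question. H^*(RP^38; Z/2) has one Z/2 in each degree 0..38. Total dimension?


H^k(RP^38; Z/2) = Z/2 for each 0 <= k <= 38.
Total dimension = 38 + 1 = 39

39


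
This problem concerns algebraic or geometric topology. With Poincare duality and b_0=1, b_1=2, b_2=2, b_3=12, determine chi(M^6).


By Poincare duality b_k = b_{6-k}, so full Betti numbers: b_0=1, b_1=2, b_2=2, b_3=12, b_4=2, b_5=2, b_6=1.
chi = sum (-1)^k b_k = -10

-10


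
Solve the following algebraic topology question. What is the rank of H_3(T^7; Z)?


By the Kunneth formula, b_k(T^n) = C(n,k).
b_3(T^7) = C(7,3).
C(7,3) = 7!/(3!*4!) = 35

35


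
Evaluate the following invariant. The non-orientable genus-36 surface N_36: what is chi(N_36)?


For a non-orientable closed surface with k crosscaps: chi = 2 - k.
Here k = 36.
chi = 2 - 36 = -34

-34


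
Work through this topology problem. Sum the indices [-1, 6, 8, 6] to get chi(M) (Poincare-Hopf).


Poincare-Hopf: chi(M) = sum of indices of zeros.
chi = (-1) + (6) + (8) + (6) = 19

19


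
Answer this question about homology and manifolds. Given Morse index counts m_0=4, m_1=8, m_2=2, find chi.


Morse theory: chi(M) = sum_k (-1)^k m_k where m_k = #(index-k critical points).
= (4) + (-8) + (2) = -2

-2


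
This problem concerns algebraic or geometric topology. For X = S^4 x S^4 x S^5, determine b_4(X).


Each S^d has Poincare polynomial 1 + t^d.
The product S^4 x S^4 x S^5 has Poincare polynomial prod(1+t^d_i).
Expanding: b_0=1, b_4=2, b_5=1, b_8=1, b_9=2, b_13=1.
b_4 = 2

2


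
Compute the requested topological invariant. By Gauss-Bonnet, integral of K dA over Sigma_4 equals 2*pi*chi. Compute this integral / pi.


Gauss-Bonnet: integral K dA = 2*pi*chi(M).
chi(Sigma_4) = 2 - 2*4 = -6.
(integral K dA)/pi = 2*chi = 2*(-6) = -12

-12


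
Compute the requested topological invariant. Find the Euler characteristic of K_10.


K_10: V = 10, E = C(10,2) = 45.
chi = V - E = 10 - 45 = -35

-35


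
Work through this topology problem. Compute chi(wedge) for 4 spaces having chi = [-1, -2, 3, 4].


chi(A v B) = chi(A) + chi(B) - 1 (one point identified).
For 4 spaces: chi = (sum chi_i) - (4 - 1).
sum = 4; chi = 4 - 3 = 1

1


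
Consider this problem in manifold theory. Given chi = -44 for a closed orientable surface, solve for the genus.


chi = 2 - 2g for closed orientable surfaces.
-44 = 2 - 2g
2g = 2 - (-44) = 46
g = 23

23


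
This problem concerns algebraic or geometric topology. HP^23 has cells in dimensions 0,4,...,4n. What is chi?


HP^23 has one cell in each dimension 0, 4, ..., 4*23 (23+1 cells, all even-dim).
chi = 23 + 1 = 24

24


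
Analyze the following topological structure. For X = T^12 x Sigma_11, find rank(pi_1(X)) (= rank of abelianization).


pi_1(A x B) = pi_1(A) x pi_1(B); rank of abelianization = b_1.
b_1(T^12) = 12, b_1(Sigma_11) = 2*11 = 22.
b_1(product) = 12 + 22 = 34

34


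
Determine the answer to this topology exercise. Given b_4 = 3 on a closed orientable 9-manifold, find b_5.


Poincare duality for closed orientable n-manifolds: b_k = b_{n-k}.
Here n = 9, so b_5 = b_4 = 3

3


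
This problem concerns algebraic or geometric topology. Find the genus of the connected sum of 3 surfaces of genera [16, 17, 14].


Genus is additive under connected sum of orientable surfaces.
g = 16 + 17 + 14 = 47

47


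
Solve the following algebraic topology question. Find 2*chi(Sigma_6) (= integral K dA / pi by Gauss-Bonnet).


Gauss-Bonnet: integral K dA = 2*pi*chi(M).
chi(Sigma_6) = 2 - 2*6 = -10.
(integral K dA)/pi = 2*chi = 2*(-10) = -20

-20


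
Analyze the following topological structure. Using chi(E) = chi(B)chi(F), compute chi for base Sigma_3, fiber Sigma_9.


For a fiber bundle F -> E -> B (with CW structure): chi(E) = chi(B) * chi(F).
chi(Sigma_3) = -4, chi(Sigma_9) = -16.
chi(E) = (-4) * (-16) = 64

64


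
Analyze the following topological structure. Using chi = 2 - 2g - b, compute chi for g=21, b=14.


For a compact orientable surface with genus g and b boundary components: chi = 2 - 2g - b.
chi = 2 - 2*21 - 14 = 2 - 42 - 14 = -54

-54


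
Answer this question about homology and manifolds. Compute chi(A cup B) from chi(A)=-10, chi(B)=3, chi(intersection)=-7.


chi(A cup B) = chi(A) + chi(B) - chi(A cap B)
= -10 + (3) - (-7)
= 0

0


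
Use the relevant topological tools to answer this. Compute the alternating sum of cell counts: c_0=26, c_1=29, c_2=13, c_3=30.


chi = sum_k (-1)^k c_k.
= (-1)^0*26 + (-1)^1*29 + (-1)^2*13 + (-1)^3*30
= (26) + (-29) + (13) + (-30)
= -20

-20


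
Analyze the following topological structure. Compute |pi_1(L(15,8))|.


pi_1(L(p,q)) = Z/pZ for any q coprime to p.
|pi_1(L(15,8))| = 15

15


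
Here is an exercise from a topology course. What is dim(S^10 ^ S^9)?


S^m ^ S^n = S^{m+n}.
k = 10 + 9 = 19

19


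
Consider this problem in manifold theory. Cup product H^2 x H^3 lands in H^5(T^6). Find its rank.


Cup product: H^p x H^q -> H^{p+q}; here p+q = 2+3 = 5.
rank H^k(T^n) = C(n,k).
C(6,5) = 6

6


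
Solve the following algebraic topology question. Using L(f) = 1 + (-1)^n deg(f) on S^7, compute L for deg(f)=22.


On S^7: L(f) = tr(f_0*) + (-1)^7 tr(f_7*) = 1 + (-1)^7 * deg(f).
L(f) = 1 + (-1)^7 * 22 = 1 + -22 = -21

-21


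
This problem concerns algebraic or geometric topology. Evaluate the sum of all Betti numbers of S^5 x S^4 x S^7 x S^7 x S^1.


Total Betti number is multiplicative under products.
Each S^d (d>=1) has total Betti number 2.
There are 5 sphere factors.
Total = 2^5 = 32

32


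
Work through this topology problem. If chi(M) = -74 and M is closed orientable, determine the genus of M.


chi = 2 - 2g for closed orientable surfaces.
-74 = 2 - 2g
2g = 2 - (-74) = 76
g = 38

38


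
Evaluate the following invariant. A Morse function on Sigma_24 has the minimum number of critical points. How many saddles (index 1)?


A perfect Morse function has m_k = b_k.
For Sigma_24: b_0=1, b_1=2g=48, b_2=1.
Saddles m_1 = 2g = 48

48


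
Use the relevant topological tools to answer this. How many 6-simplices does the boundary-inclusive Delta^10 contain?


Delta^10 has 10+1 vertices. A 6-face is a choice of 6+1 vertices.
f_6 = C(10+1, 6+1) = C(11,7) = 330

330


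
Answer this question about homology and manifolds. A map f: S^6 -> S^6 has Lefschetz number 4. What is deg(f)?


L(f) = 1 + (-1)^6 deg(f) on S^6.
4 = 1 + (-1)^6 * deg(f)
(-1)^6 * deg(f) = 3
deg(f) = 3

3


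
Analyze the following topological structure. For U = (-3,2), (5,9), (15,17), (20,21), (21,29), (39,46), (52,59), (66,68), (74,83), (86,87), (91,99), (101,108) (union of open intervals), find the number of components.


Sort and merge overlapping open intervals.
Merged: (-3,2), (5,9), (15,17), (20,21), (21,29), (39,46), (52,59), (66,68), (74,83), (86,87), (91,99), (101,108).
Number of components = 12

12


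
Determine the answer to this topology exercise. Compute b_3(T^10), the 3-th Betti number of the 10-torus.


By the Kunneth formula, b_k(T^n) = C(n,k).
b_3(T^10) = C(10,3).
C(10,3) = 10!/(3!*7!) = 120

120


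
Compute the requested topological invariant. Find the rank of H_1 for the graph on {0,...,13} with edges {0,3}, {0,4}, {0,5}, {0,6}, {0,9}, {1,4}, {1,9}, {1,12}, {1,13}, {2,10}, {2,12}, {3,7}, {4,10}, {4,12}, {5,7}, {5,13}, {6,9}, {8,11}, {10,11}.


b_1 = E - V + (number of components).
E = 19, V = 14, components = 1.
b_1 = 19 - 14 + 1 = 6

6


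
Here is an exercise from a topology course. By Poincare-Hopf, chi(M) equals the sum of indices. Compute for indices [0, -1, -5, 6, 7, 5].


Poincare-Hopf: chi(M) = sum of indices of zeros.
chi = (0) + (-1) + (-5) + (6) + (7) + (5) = 12

12


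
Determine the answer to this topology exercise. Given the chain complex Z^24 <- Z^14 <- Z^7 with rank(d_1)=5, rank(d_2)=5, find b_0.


rank H_k = rank(ker d_k) - rank(im d_{k+1}).
rank(ker d_0) = rank(C_0) - rank(d_0) = 24 - 0 = 24.
rank(im d_{0+1}) = 5.
rank H_0 = 24 - 5 = 19

19


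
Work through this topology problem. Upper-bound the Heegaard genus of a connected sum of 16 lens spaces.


Heegaard genus satisfies g(A#B) <= g(A) + g(B).
Each lens space has g = 1.
Upper bound: 16 * 1 = 16

16


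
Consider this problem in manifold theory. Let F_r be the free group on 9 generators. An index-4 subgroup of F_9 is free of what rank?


Nielsen-Schreier: an index-n subgroup of F_r is free of rank 1 + n(r-1).
Equivalently: chi(cover) = n*chi(base); chi(vee_r S^1) = 1 - 9 = -8.
chi(E) = 4*(-8) = -32; rank = 1 - chi(E) = 1 - (-32) = 33.
rank = 1 + 4*(9-1) = 1 + 32 = 33

33


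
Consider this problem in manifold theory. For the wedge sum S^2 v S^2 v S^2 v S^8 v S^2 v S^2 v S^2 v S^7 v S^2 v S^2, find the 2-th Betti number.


For a wedge of spheres, H_k (k>0) is free on one generator per sphere of dimension k.
Spheres of dimension 2: count = 8.
b_2 = 8

8


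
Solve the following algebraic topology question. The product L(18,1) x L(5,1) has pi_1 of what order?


pi_1(X x Y) = pi_1(X) x pi_1(Y).
pi_1(L(18,1)) = Z/18, pi_1(L(5,1)) = Z/5.
|Z/18 x Z/5| = 18 * 5 = 90

90


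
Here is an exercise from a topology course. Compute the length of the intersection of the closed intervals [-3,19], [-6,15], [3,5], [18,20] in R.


Intersection = [max(a_i), min(b_i)] = [18, 5].
Since 18 > 5, the intersection is empty.
Length = 0

0


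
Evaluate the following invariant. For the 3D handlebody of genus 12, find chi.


A genus-g handlebody deformation retracts to a wedge of g circles.
chi(vee_g S^1) = 1 - g.
chi(H_12) = 1 - 12 = -11

-11


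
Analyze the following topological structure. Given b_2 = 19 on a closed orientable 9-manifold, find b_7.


Poincare duality for closed orientable n-manifolds: b_k = b_{n-k}.
Here n = 9, so b_7 = b_2 = 19

19


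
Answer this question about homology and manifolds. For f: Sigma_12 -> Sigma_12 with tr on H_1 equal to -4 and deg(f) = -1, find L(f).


L(f) = tr(f_0*) - tr(f_1*) + tr(f_2*).
= 1 - (-4) + (-1)
= 4

4


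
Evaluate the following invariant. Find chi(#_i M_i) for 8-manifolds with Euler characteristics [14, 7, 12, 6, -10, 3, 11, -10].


For n-manifolds: chi(A#B) = chi(A) + chi(B) - chi(S^8).
chi(S^8) = 1 + (-1)^8 = 2.
chi(#) = (sum chi_i) - (8-1)*chi(S^8) = 33 - 7*2 = 19

19


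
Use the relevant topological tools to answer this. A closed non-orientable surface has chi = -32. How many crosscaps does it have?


chi = 2 - k for closed non-orientable surfaces with k crosscaps.
-32 = 2 - k
k = 2 - (-32) = 34

34


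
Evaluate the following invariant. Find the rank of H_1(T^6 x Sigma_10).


pi_1(A x B) = pi_1(A) x pi_1(B); rank of abelianization = b_1.
b_1(T^6) = 6, b_1(Sigma_10) = 2*10 = 20.
b_1(product) = 6 + 20 = 26

26


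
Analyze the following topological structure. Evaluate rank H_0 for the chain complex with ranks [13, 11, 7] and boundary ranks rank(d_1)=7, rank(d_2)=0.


rank H_k = rank(ker d_k) - rank(im d_{k+1}).
rank(ker d_0) = rank(C_0) - rank(d_0) = 13 - 0 = 13.
rank(im d_{0+1}) = 7.
rank H_0 = 13 - 7 = 6

6


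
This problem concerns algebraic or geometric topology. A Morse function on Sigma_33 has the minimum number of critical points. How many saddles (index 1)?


A perfect Morse function has m_k = b_k.
For Sigma_33: b_0=1, b_1=2g=66, b_2=1.
Saddles m_1 = 2g = 66

66


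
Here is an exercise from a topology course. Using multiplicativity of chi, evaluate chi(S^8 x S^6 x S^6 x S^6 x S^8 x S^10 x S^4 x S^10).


chi is multiplicative: chi(X x Y) = chi(X) chi(Y).
Each even-dim sphere has chi = 2. There are 8 factors.
chi = 2^8 = 256

256


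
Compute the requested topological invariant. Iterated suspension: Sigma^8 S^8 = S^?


Each suspension raises dimension by 1: Sigma S^n = S^{n+1}.
Sigma^8 S^8 = S^{8+8} = S^16

16


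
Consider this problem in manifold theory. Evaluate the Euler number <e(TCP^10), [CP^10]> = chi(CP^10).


For any closed oriented manifold, <e(TM),[M]> = chi(M).
chi(CP^10) = 10+1 = 11

11


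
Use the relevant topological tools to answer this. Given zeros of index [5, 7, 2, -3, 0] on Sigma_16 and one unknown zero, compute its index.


Poincare-Hopf: sum of indices = chi(M).
chi(Sigma_16) = 2 - 2*16 = -30.
Sum of known indices = 11.
x = chi - (sum known) = -30 - (11) = -41

-41


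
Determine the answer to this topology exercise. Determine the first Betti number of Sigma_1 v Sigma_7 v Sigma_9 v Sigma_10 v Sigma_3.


For a wedge X v Y: reduced H_k(X v Y) = H_k(X) + H_k(Y).
Each Sigma_g contributes b_1 = 2g.
b_1 = 2 + 14 + 18 + 20 + 6 = 60

60


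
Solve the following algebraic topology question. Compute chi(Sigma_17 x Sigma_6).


chi(Sigma_17) = 2 - 2*17 = -32
chi(Sigma_6) = 2 - 2*6 = -10
chi(product) = (-32) * (-10) = 320

320


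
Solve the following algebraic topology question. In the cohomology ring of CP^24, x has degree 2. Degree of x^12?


|x| = 2 in H^*(CP^n).
|x^12| = 12 * |x| = 12 * 2 = 24

24


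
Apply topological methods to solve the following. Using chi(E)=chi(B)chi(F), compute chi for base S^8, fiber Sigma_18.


chi(S^8) = 2 (n even), chi(Sigma_18) = 2 - 2*18 = -34.
chi(E) = 2 * (-34) = -68

-68


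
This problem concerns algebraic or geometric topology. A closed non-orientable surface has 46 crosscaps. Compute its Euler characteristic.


For a non-orientable closed surface with k crosscaps: chi = 2 - k.
Here k = 46.
chi = 2 - 46 = -44

-44
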